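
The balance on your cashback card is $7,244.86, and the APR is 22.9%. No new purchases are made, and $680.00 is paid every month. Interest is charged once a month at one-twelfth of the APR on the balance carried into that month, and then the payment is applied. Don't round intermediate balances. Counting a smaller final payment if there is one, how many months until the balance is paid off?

13 months

Monthly rate r = 22.9%/12 = 1.90833% = 0.0190833.
Recurrence: B ← B·(1+r) − $680.00.
Month 1: interest $138.26; balance after payment $6,703.12.
Month 2: interest $127.92; balance after payment $6,151.03.
Closed form: n = −ln(1 − rB₀/P)/ln(1+r) = −ln(0.79668)/ln(1.01908) ≈ 12.024, so the balance reaches zero during payment 13.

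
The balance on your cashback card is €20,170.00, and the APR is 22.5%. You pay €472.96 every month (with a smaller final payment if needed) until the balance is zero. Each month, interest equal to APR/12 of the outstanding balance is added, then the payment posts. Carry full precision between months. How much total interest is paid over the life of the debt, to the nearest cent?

€20,759.30

Monthly rate r = 22.5%/12 = 1.875% = 0.01875.
Payoff takes n = ⌈−ln(1 − rB₀/P)/ln(1+r)⌉ = ⌈86.536⌉ = 87 payments; the last is €254.74.
Total paid = 86·€472.96 + €254.74 = €40,929.30.
Total interest = total paid − principal = €40,929.30 − €20,170.00 = €20,759.30.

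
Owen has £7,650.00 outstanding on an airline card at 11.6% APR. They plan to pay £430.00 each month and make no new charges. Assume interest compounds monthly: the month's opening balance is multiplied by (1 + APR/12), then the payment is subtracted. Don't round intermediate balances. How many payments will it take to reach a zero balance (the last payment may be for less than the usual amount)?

20 months

Monthly rate r = 11.6%/12 = 0.966667% = 0.00966667.
Recurrence: B ← B·(1+r) − £430.00.
Month 1: interest £73.95; balance after payment £7,293.95.
Month 2: interest £70.51; balance after payment £6,934.46.
Closed form: n = −ln(1 − rB₀/P)/ln(1+r) = −ln(0.82802)/ln(1.00967) ≈ 19.616, so the balance reaches zero during payment 20.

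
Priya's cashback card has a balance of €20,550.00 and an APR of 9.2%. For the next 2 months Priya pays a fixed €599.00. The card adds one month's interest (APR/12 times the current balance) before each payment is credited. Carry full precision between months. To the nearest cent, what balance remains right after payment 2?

Monthly rate r = 9.2%/12 = 0.766667% = 0.00766667.
Each month: B ← B·(1+r) − €599.00.
Month 1: interest €157.55; balance after payment €20,108.55.
Month 2: interest €154.17; balance after payment €19,663.72.

€19,663.72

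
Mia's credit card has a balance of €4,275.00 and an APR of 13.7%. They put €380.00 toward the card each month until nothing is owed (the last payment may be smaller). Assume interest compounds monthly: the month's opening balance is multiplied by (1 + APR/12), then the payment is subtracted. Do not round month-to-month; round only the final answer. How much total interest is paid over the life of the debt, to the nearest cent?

€326.85

Monthly rate r = 13.7%/12 = 1.14167% = 0.0114167.
Payoff takes n = ⌈−ln(1 − rB₀/P)/ln(1+r)⌉ = ⌈12.110⌉ = 13 payments; the last is €41.85.
Total paid = 12·€380.00 + €41.85 = €4,601.85.
Total interest = total paid − principal = €4,601.85 − €4,275.00 = €326.85.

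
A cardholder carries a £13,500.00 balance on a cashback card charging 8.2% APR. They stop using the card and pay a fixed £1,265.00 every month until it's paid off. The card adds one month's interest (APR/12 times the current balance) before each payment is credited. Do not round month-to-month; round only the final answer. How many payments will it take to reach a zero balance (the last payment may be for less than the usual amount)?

Monthly rate r = 8.2%/12 = 0.683333% = 0.00683333.
Recurrence: B ← B·(1+r) − £1,265.00.
Month 1: interest £92.25; balance after payment £12,327.25.
Month 2: interest £84.24; balance after payment £11,146.49.
Closed form: n = −ln(1 − rB₀/P)/ln(1+r) = −ln(0.92708)/ln(1.00683) ≈ 11.119, so the balance reaches zero during payment 12.

12 months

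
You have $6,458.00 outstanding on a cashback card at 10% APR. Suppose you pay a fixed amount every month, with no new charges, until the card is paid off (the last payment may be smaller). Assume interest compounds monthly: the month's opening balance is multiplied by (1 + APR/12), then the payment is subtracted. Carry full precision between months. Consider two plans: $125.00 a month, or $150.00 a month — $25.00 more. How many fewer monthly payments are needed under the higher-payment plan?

Monthly rate r = 10%/12 = 0.833333% = 0.00833333.
At $125.00/mo: n = ⌈−ln(1 − rB₀/P)/ln(1+r)⌉ = 68 payments (last $106.03); total interest = total paid − $6,458.00 = $2,023.03.
At $150.00/mo: 54 payments (last $82.26); total interest $1,574.26.
Payments saved = 68 − 54 = 14.

14 fewer payments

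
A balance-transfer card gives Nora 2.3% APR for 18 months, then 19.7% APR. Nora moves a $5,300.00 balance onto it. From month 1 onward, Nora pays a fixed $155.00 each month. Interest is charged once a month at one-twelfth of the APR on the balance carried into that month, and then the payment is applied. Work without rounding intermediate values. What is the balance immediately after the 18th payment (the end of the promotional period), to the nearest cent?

$2,649.94

Promo months 1–18 at r₀ = 2.3%/12 = 0.00191667; months 19+ at r₁ = 19.7%/12 = 0.0164167.
After month 18: iterate B ← B·(1+r₀) − $155.00 for 18 months → $2,649.94.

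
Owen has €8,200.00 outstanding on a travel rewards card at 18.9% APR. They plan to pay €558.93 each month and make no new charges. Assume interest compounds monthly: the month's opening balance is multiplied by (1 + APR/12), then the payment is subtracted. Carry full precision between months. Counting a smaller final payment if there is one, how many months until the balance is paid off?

Monthly rate r = 18.9%/12 = 1.575% = 0.01575.
Recurrence: B ← B·(1+r) − €558.93.
Month 1: interest €129.15; balance after payment €7,770.22.
Month 2: interest €122.38; balance after payment €7,333.67.
Closed form: n = −ln(1 − rB₀/P)/ln(1+r) = −ln(0.76893)/ln(1.01575) ≈ 16.814, so the balance reaches zero during payment 17.

17 payments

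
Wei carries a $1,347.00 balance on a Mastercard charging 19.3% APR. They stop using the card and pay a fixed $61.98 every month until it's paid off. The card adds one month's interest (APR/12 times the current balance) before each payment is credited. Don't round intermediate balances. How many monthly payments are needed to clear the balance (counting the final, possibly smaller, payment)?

Monthly rate r = 19.3%/12 = 1.60833% = 0.0160833.
Recurrence: B ← B·(1+r) − $61.98.
Month 1: interest $21.66; balance after payment $1,306.68.
Month 2: interest $21.02; balance after payment $1,265.72.
Closed form: n = −ln(1 − rB₀/P)/ln(1+r) = −ln(0.65046)/ln(1.01608) ≈ 26.955, so the balance reaches zero during payment 27.

27 months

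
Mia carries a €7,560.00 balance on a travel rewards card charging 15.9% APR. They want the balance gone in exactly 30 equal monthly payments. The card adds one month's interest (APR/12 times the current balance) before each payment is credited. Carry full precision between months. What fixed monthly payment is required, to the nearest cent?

Monthly rate r = 15.9%/12 = 1.325% = 0.01325.
Level-payment amortization: P = B₀·r / (1 − (1+r)^(−n)) = 7560.00·0.01325 / (1 − 1.01325^(−30)).
Denominator 1 − (1+r)^(−30) = 0.32624558.
P = 100.17 / 0.32624558 ≈ 307.04.

€307.04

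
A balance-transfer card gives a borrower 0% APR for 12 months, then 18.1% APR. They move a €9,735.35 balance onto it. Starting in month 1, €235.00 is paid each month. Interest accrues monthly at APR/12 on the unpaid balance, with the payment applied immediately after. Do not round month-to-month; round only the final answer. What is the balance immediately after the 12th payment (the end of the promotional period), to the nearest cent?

€6,915.35

Promo months 1–12 at r₀ = 0%/12 = 0; months 13+ at r₁ = 18.1%/12 = 0.0150833.
After month 12 (no interest yet): B = €9,735.35 − 12·€235.00 = €6,915.35.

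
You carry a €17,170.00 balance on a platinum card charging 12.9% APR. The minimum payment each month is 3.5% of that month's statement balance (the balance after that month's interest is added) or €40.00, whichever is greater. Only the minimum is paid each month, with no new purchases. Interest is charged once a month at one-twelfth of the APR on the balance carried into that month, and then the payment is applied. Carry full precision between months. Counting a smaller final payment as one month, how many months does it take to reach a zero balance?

143 months

Monthly rate r = 12.9%/12 = 1.075% = 0.01075.
While 3.5% of the post-interest balance exceeds €40.00, each month B ← (B·(1+r))·(1 − 0.035), i.e. B shrinks by the factor (1+r)·0.965 = 0.97537.
This holds for months 1–110. Entering month 111 the balance is €1,105.57; 3.5% of the post-interest balance is now below €40.00, so the flat €40.00 minimum applies from here.
From month 111 a fixed €40.00 at rate r clears €1,105.57 in 33 more payments. Total: 110 + 33 = 143 months.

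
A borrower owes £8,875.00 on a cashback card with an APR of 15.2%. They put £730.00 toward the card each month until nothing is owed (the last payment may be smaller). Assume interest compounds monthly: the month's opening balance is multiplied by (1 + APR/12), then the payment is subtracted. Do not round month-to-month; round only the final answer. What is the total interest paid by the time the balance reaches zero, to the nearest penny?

£824.61

Monthly rate r = 15.2%/12 = 1.26667% = 0.0126667.
Payoff takes n = ⌈−ln(1 − rB₀/P)/ln(1+r)⌉ = ⌈13.286⌉ = 14 payments; the last is £209.61.
Total paid = 13·£730.00 + £209.61 = £9,699.61.
Total interest = total paid − principal = £9,699.61 − £8,875.00 = £824.61.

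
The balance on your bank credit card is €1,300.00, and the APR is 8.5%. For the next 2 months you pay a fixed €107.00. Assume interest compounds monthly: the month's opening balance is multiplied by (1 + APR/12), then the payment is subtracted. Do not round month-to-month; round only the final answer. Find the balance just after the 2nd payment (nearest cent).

€1,103.72

Monthly rate r = 8.5%/12 = 0.708333% = 0.00708333.
Each month: B ← B·(1+r) − €107.00.
Month 1: interest €9.21; balance after payment €1,202.21.
Month 2: interest €8.52; balance after payment €1,103.72.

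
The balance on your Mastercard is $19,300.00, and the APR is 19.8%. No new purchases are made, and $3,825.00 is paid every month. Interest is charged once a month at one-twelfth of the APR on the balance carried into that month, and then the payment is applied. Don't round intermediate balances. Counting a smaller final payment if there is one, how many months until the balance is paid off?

6 payments

Monthly rate r = 19.8%/12 = 1.65% = 0.0165.
Recurrence: B ← B·(1+r) − $3,825.00.
Month 1: interest $318.45; balance after payment $15,793.45.
Month 2: interest $260.59; balance after payment $12,229.04.
Month 3: interest $201.78; balance after payment $8,605.82.
Month 4: interest $142.00; balance after payment $4,922.82.
Month 5: interest $81.23; balance after payment $1,179.04.
Month 6: interest $19.45; balance after payment $0.00.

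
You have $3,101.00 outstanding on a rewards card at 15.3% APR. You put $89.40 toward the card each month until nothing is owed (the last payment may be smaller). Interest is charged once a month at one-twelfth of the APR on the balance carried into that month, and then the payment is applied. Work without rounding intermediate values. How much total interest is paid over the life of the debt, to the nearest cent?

$1,018.95

Monthly rate r = 15.3%/12 = 1.275% = 0.01275.
Payoff takes n = ⌈−ln(1 − rB₀/P)/ln(1+r)⌉ = ⌈46.084⌉ = 47 payments; the last is $7.55.
Total paid = 46·$89.40 + $7.55 = $4,119.95.
Total interest = total paid − principal = $4,119.95 − $3,101.00 = $1,018.95.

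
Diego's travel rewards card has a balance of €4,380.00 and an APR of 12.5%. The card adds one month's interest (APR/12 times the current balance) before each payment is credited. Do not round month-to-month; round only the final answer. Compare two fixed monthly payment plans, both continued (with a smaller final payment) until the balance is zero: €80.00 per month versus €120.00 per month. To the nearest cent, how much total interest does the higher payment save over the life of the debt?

€981.53

Monthly rate r = 12.5%/12 = 1.04167% = 0.0104167.
At €80.00/mo: n = ⌈−ln(1 − rB₀/P)/ln(1+r)⌉ = 82 payments (last €41.11); total interest = total paid − €4,380.00 = €2,141.11.
At €120.00/mo: 47 payments (last €19.58); total interest €1,159.58.
Interest saved = €2,141.11 − €1,159.58 = €981.53.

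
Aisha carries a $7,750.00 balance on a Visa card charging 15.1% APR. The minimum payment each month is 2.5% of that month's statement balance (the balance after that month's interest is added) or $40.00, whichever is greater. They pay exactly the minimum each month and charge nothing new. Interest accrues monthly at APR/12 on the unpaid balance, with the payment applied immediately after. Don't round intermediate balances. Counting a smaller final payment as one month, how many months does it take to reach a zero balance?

Monthly rate r = 15.1%/12 = 1.25833% = 0.0125833.
While 2.5% of the post-interest balance exceeds $40.00, each month B ← (B·(1+r))·(1 − 0.025), i.e. B shrinks by the factor (1+r)·0.975 = 0.98727.
This holds for months 1–125. Entering month 126 the balance is $1,562.16; 2.5% of the post-interest balance is now below $40.00, so the flat $40.00 minimum applies from here.
From month 126 a fixed $40.00 at rate r clears $1,562.16 in 55 more payments. Total: 125 + 55 = 180 months.

180 months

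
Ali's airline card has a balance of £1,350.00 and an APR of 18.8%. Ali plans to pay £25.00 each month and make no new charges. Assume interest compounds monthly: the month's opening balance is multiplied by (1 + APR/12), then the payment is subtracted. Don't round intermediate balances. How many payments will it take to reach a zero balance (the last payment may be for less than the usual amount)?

121 payments

Monthly rate r = 18.8%/12 = 1.56667% = 0.0156667.
Recurrence: B ← B·(1+r) − £25.00.
Month 1: interest £21.15; balance after payment £1,346.15.
Month 2: interest £21.09; balance after payment £1,342.24.
Closed form: n = −ln(1 − rB₀/P)/ln(1+r) = −ln(0.154)/ln(1.01567) ≈ 120.346, so the balance reaches zero during payment 121.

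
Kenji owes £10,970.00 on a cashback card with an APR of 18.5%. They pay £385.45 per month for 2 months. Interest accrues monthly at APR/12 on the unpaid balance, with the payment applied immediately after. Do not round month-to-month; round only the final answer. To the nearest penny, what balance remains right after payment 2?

£10,534.01

Monthly rate r = 18.5%/12 = 1.54167% = 0.0154167.
Each month: B ← B·(1+r) − £385.45.
Month 1: interest £169.12; balance after payment £10,753.67.
Month 2: interest £165.79; balance after payment £10,534.01.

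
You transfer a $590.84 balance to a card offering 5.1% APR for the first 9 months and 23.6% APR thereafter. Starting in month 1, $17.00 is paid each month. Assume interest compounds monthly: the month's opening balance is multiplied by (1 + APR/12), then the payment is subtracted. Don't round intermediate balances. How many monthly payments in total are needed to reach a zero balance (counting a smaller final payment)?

Promo months 1–9 at r₀ = 5.1%/12 = 0.00425; months 10+ at r₁ = 23.6%/12 = 0.0196667.
After month 9: iterate B ← B·(1+r₀) − $17.00 for 9 months → $458.20.
Then at r₁ with $17.00/mo: n₂ = −ln(1 − r₁·B/P)/ln(1+r₁) ≈ 38.78 → 39 more payments.

48 payments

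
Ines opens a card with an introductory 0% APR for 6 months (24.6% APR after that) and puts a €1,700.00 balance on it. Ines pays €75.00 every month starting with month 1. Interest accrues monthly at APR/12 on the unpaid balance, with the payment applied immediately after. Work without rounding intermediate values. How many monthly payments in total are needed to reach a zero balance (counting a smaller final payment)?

Promo months 1–6 at r₀ = 0%/12 = 0; months 7+ at r₁ = 24.6%/12 = 0.0205.
After month 6 (no interest yet): B = €1,700.00 − 6·€75.00 = €1,250.00.
Then at r₁ with €75.00/mo: n₂ = −ln(1 − r₁·B/P)/ln(1+r₁) ≈ 20.60 → 21 more payments.

27 months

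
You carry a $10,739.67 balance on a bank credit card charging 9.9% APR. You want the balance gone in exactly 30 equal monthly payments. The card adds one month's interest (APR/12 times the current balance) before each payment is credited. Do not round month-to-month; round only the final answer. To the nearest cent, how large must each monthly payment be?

$405.58

Monthly rate r = 9.9%/12 = 0.825% = 0.00825.
Level-payment amortization: P = B₀·r / (1 − (1+r)^(−n)) = 10739.67·0.00825 / (1 − 1.00825^(−30)).
Denominator 1 − (1+r)^(−30) = 0.218456637.
P = 88.6023 / 0.218456637 ≈ 405.58.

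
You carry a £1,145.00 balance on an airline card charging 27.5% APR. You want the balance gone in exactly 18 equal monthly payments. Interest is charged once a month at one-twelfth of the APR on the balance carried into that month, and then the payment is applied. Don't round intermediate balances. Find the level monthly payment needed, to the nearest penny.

Monthly rate r = 27.5%/12 = 2.29167% = 0.0229167.
Level-payment amortization: P = B₀·r / (1 − (1+r)^(−n)) = 1145.00·0.0229167 / (1 − 1.02292^(−18)).
Denominator 1 − (1+r)^(−18) = 0.334917662.
P = 26.2396 / 0.334917662 ≈ 78.35.

£78.35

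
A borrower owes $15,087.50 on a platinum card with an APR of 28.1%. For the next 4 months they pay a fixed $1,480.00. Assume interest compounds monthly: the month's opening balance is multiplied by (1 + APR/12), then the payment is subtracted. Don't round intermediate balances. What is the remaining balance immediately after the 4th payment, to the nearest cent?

Monthly rate r = 28.1%/12 = 2.34167% = 0.0234167.
Each month: B ← B·(1+r) − $1,480.00.
Month 1: interest $353.30; balance after payment $13,960.80.
Month 2: interest $326.92; balance after payment $12,807.71.
Month 3: interest $299.91; balance after payment $11,627.63.
Month 4: interest $272.28; balance after payment $10,419.91.

$10,419.91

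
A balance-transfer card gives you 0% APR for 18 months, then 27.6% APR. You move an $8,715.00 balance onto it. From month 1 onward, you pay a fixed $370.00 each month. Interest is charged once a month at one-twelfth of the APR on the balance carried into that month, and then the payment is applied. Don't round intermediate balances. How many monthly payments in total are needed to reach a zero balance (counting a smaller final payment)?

25 months

Promo months 1–18 at r₀ = 0%/12 = 0; months 19+ at r₁ = 27.6%/12 = 0.023.
After month 18 (no interest yet): B = $8,715.00 − 18·$370.00 = $2,055.00.
Then at r₁ with $370.00/mo: n₂ = −ln(1 − r₁·B/P)/ln(1+r₁) ≈ 6.01 → 7 more payments.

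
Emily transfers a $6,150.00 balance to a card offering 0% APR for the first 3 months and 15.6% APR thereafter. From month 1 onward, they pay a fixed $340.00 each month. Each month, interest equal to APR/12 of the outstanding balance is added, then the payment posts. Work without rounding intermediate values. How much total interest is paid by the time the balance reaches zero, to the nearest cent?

$617.63

Promo months 1–3 at r₀ = 0%/12 = 0; months 4+ at r₁ = 15.6%/12 = 0.013.
After month 3 (no interest yet): B = $6,150.00 − 3·$340.00 = $5,130.00.
Then at r₁ with $340.00/mo: n₂ = −ln(1 − r₁·B/P)/ln(1+r₁) ≈ 16.90 → 17 more payments.
Total paid = 19·$340.00 + $307.63 = $6,767.63; interest = $6,767.63 − $6,150.00 = $617.63.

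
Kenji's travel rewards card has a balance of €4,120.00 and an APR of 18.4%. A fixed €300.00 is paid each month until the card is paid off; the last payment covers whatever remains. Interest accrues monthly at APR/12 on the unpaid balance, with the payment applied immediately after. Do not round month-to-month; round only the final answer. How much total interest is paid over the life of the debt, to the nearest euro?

€542

Monthly rate r = 18.4%/12 = 1.53333% = 0.0153333.
Payoff takes n = ⌈−ln(1 − rB₀/P)/ln(1+r)⌉ = ⌈15.539⌉ = 16 payments; the last is €162.22.
Total paid = 15·€300.00 + €162.22 = €4,662.22.
Total interest = total paid − principal = €4,662.22 − €4,120.00 = €542.22.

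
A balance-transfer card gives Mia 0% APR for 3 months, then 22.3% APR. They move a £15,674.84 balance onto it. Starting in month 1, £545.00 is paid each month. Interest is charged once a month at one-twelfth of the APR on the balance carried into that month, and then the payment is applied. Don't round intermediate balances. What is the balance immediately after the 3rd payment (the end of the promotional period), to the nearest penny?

Promo months 1–3 at r₀ = 0%/12 = 0; months 4+ at r₁ = 22.3%/12 = 0.0185833.
After month 3 (no interest yet): B = £15,674.84 − 3·£545.00 = £14,039.84.

£14,039.84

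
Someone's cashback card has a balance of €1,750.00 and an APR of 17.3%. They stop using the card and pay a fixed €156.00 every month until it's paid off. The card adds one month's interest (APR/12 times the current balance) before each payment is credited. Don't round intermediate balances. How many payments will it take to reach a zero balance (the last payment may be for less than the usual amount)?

13 months

Monthly rate r = 17.3%/12 = 1.44167% = 0.0144167.
Recurrence: B ← B·(1+r) − €156.00.
Month 1: interest €25.23; balance after payment €1,619.23.
Month 2: interest €23.34; balance after payment €1,486.57.
Closed form: n = −ln(1 − rB₀/P)/ln(1+r) = −ln(0.83827)/ln(1.01442) ≈ 12.324, so the balance reaches zero during payment 13.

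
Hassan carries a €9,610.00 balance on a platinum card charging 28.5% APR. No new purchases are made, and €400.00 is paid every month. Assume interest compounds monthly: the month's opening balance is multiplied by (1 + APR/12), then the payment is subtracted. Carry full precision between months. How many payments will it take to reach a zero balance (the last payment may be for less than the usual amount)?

37 payments

Monthly rate r = 28.5%/12 = 2.375% = 0.02375.
Recurrence: B ← B·(1+r) − €400.00.
Month 1: interest €228.24; balance after payment €9,438.24.
Month 2: interest €224.16; balance after payment €9,262.40.
Closed form: n = −ln(1 − rB₀/P)/ln(1+r) = −ln(0.42941)/ln(1.02375) ≈ 36.015, so the balance reaches zero during payment 37.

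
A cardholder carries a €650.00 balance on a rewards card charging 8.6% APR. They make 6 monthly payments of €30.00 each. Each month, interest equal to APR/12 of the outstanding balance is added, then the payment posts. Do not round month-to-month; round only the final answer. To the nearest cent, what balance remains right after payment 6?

Monthly rate r = 8.6%/12 = 0.716667% = 0.00716667.
Each month: B ← B·(1+r) − €30.00.
Month 1: interest €4.66; balance after payment €624.66.
Month 2: interest €4.48; balance after payment €599.14.
Month 3: interest €4.29; balance after payment €573.43.
Month 4: interest €4.11; balance after payment €547.54.
Month 5: interest €3.92; balance after payment €521.46.
Month 6: interest €3.74; balance after payment €495.20.

€495.20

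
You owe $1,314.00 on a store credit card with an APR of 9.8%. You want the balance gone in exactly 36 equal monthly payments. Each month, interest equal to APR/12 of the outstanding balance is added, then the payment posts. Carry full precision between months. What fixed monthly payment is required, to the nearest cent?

Monthly rate r = 9.8%/12 = 0.816667% = 0.00816667.
Level-payment amortization: P = B₀·r / (1 − (1+r)^(−n)) = 1314.00·0.00816667 / (1 − 1.00817^(−36)).
Denominator 1 − (1+r)^(−36) = 0.253833114.
P = 10.731 / 0.253833114 ≈ 42.28.

$42.28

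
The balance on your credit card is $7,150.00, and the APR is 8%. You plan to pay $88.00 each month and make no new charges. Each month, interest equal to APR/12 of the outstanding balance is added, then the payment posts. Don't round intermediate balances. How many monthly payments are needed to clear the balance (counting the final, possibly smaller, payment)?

118 payments

Monthly rate r = 8%/12 = 0.666667% = 0.00666667.
Recurrence: B ← B·(1+r) − $88.00.
Month 1: interest $47.67; balance after payment $7,109.67.
Month 2: interest $47.40; balance after payment $7,069.06.
Closed form: n = −ln(1 − rB₀/P)/ln(1+r) = −ln(0.45833)/ln(1.00667) ≈ 117.413, so the balance reaches zero during payment 118.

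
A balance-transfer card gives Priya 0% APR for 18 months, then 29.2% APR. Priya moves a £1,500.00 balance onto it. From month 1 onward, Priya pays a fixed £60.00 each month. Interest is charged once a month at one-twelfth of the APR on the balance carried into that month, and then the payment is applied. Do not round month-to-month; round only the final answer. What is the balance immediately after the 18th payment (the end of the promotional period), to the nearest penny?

£420.00

Promo months 1–18 at r₀ = 0%/12 = 0; months 19+ at r₁ = 29.2%/12 = 0.0243333.
After month 18 (no interest yet): B = £1,500.00 − 18·£60.00 = £420.00.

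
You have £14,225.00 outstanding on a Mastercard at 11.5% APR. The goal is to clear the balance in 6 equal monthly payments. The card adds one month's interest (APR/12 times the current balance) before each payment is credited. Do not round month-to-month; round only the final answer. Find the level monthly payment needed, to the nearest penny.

Monthly rate r = 11.5%/12 = 0.958333% = 0.00958333.
Level-payment amortization: P = B₀·r / (1 − (1+r)^(−n)) = 14225.00·0.00958333 / (1 − 1.00958^(−6)).
Denominator 1 − (1+r)^(−6) = 0.055619599.
P = 136.323 / 0.055619599 ≈ 2450.99.

£2,450.99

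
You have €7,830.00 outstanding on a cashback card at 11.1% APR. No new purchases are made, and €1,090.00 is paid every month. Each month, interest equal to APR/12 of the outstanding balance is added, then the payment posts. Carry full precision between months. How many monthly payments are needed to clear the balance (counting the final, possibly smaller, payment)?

Monthly rate r = 11.1%/12 = 0.925% = 0.00925.
Recurrence: B ← B·(1+r) − €1,090.00.
Month 1: interest €72.43; balance after payment €6,812.43.
Month 2: interest €63.01; balance after payment €5,785.44.
Closed form: n = −ln(1 − rB₀/P)/ln(1+r) = −ln(0.93355)/ln(1.00925) ≈ 7.468, so the balance reaches zero during payment 8.

8 months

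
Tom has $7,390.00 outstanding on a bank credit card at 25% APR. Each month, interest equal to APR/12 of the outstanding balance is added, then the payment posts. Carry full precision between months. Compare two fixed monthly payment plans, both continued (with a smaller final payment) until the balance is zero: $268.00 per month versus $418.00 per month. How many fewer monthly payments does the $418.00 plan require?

19 fewer payments

Monthly rate r = 25%/12 = 2.08333% = 0.0208333.
At $268.00/mo: n = ⌈−ln(1 − rB₀/P)/ln(1+r)⌉ = 42 payments (last $118.08); total interest = total paid − $7,390.00 = $3,716.08.
At $418.00/mo: 23 payments (last $117.44); total interest $1,923.44.
Payments saved = 42 − 23 = 19.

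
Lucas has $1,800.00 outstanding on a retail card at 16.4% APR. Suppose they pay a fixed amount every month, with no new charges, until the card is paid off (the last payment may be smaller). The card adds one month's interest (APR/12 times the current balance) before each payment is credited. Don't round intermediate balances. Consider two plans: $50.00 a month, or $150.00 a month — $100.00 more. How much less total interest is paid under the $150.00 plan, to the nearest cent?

$515.17

Monthly rate r = 16.4%/12 = 1.36667% = 0.0136667.
At $50.00/mo: n = ⌈−ln(1 − rB₀/P)/ln(1+r)⌉ = 50 payments (last $44.76); total interest = total paid − $1,800.00 = $694.76.
At $150.00/mo: 14 payments (last $29.59); total interest $179.59.
Interest saved = $694.76 − $179.59 = $515.17.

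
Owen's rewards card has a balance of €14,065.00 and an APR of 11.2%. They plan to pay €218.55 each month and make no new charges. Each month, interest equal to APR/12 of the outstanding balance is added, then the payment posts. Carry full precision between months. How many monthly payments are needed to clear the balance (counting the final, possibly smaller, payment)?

99 months

Monthly rate r = 11.2%/12 = 0.933333% = 0.00933333.
Recurrence: B ← B·(1+r) − €218.55.
Month 1: interest €131.27; balance after payment €13,977.72.
Month 2: interest €130.46; balance after payment €13,889.63.
Closed form: n = −ln(1 − rB₀/P)/ln(1+r) = −ln(0.39934)/ln(1.00933) ≈ 98.808, so the balance reaches zero during payment 99.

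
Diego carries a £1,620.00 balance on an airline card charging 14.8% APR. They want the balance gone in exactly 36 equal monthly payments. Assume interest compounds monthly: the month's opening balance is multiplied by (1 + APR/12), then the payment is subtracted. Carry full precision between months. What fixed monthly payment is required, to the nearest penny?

Monthly rate r = 14.8%/12 = 1.23333% = 0.0123333.
Level-payment amortization: P = B₀·r / (1 − (1+r)^(−n)) = 1620.00·0.0123333 / (1 − 1.01233^(−36)).
Denominator 1 − (1+r)^(−36) = 0.356790188.
P = 19.98 / 0.356790188 ≈ 56.00.

£56.00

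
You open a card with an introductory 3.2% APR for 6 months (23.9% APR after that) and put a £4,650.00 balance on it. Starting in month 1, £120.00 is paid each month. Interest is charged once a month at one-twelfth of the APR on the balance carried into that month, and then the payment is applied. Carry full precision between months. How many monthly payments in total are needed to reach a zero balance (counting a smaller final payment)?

62 months

Promo months 1–6 at r₀ = 3.2%/12 = 0.00266667; months 7+ at r₁ = 23.9%/12 = 0.0199167.
After month 6: iterate B ← B·(1+r₀) − £120.00 for 6 months → £4,000.08.
Then at r₁ with £120.00/mo: n₂ = −ln(1 − r₁·B/P)/ln(1+r₁) ≈ 55.29 → 56 more payments.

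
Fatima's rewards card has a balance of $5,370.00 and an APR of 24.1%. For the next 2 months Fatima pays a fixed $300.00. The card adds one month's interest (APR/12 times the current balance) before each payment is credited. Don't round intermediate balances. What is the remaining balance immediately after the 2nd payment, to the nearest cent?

Monthly rate r = 24.1%/12 = 2.00833% = 0.0200833.
Each month: B ← B·(1+r) − $300.00.
Month 1: interest $107.85; balance after payment $5,177.85.
Month 2: interest $103.99; balance after payment $4,981.84.

$4,981.84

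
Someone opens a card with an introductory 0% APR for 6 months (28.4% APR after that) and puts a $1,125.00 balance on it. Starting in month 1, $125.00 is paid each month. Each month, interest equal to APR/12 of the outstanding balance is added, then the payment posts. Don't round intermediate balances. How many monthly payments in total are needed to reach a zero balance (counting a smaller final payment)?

10 months

Promo months 1–6 at r₀ = 0%/12 = 0; months 7+ at r₁ = 28.4%/12 = 0.0236667.
After month 6 (no interest yet): B = $1,125.00 − 6·$125.00 = $375.00.
Then at r₁ with $125.00/mo: n₂ = −ln(1 − r₁·B/P)/ln(1+r₁) ≈ 3.15 → 4 more payments.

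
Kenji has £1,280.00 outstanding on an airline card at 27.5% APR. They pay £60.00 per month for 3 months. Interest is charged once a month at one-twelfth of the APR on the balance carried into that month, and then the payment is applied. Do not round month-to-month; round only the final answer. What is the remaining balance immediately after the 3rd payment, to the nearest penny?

Monthly rate r = 27.5%/12 = 2.29167% = 0.0229167.
Each month: B ← B·(1+r) − £60.00.
Month 1: interest £29.33; balance after payment £1,249.33.
Month 2: interest £28.63; balance after payment £1,217.96.
Month 3: interest £27.91; balance after payment £1,185.88.

£1,185.88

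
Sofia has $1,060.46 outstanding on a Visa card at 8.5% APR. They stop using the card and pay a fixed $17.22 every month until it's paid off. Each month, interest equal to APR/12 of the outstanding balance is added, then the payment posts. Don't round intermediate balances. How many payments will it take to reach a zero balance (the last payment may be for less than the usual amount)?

Monthly rate r = 8.5%/12 = 0.708333% = 0.00708333.
Recurrence: B ← B·(1+r) − $17.22.
Month 1: interest $7.51; balance after payment $1,050.75.
Month 2: interest $7.44; balance after payment $1,040.97.
Closed form: n = −ln(1 − rB₀/P)/ln(1+r) = −ln(0.56379)/ln(1.00708) ≈ 81.191, so the balance reaches zero during payment 82.

82 months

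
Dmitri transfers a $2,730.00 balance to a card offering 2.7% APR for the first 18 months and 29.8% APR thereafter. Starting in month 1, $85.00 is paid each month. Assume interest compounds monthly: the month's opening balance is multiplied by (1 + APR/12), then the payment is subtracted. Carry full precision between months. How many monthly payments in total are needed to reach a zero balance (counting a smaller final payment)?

38 payments

Promo months 1–18 at r₀ = 2.7%/12 = 0.00225; months 19+ at r₁ = 29.8%/12 = 0.0248333.
After month 18: iterate B ← B·(1+r₀) − $85.00 for 18 months → $1,283.09.
Then at r₁ with $85.00/mo: n₂ = −ln(1 − r₁·B/P)/ln(1+r₁) ≈ 19.15 → 20 more payments.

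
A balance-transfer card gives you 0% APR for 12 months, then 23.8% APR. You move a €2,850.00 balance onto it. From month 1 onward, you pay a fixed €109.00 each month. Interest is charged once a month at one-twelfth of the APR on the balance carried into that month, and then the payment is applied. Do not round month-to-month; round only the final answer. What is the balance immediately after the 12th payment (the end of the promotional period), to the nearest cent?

€1,542.00

Promo months 1–12 at r₀ = 0%/12 = 0; months 13+ at r₁ = 23.8%/12 = 0.0198333.
After month 12 (no interest yet): B = €2,850.00 − 12·€109.00 = €1,542.00.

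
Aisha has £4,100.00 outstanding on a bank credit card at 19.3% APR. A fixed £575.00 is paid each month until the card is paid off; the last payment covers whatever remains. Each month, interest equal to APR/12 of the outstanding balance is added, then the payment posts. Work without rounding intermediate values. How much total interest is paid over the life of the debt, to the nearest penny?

Monthly rate r = 19.3%/12 = 1.60833% = 0.0160833.
Payoff takes n = ⌈−ln(1 − rB₀/P)/ln(1+r)⌉ = ⌈7.634⌉ = 8 payments; the last is £365.76.
Total paid = 7·£575.00 + £365.76 = £4,390.76.
Total interest = total paid − principal = £4,390.76 − £4,100.00 = £290.76.

£290.76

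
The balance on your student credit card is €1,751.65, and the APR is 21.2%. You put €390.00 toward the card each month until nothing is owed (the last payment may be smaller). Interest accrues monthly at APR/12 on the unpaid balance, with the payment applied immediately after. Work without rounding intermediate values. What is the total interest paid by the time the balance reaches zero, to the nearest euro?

€90

Monthly rate r = 21.2%/12 = 1.76667% = 0.0176667.
Payoff takes n = ⌈−ln(1 − rB₀/P)/ln(1+r)⌉ = ⌈4.721⌉ = 5 payments; the last is €281.82.
Total paid = 4·€390.00 + €281.82 = €1,841.82.
Total interest = total paid − principal = €1,841.82 − €1,751.65 = €90.17.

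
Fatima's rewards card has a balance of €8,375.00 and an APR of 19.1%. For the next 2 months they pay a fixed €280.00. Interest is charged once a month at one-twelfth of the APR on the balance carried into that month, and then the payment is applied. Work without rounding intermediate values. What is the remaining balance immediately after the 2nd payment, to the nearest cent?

Monthly rate r = 19.1%/12 = 1.59167% = 0.0159167.
Each month: B ← B·(1+r) − €280.00.
Month 1: interest €133.30; balance after payment €8,228.30.
Month 2: interest €130.97; balance after payment €8,079.27.

€8,079.27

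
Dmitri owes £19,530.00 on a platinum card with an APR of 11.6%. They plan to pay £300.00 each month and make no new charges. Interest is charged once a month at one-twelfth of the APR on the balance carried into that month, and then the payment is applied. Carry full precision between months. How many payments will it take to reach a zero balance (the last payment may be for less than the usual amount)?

Monthly rate r = 11.6%/12 = 0.966667% = 0.00966667.
Recurrence: B ← B·(1+r) − £300.00.
Month 1: interest £188.79; balance after payment £19,418.79.
Month 2: interest £187.71; balance after payment £19,306.50.
Closed form: n = −ln(1 − rB₀/P)/ln(1+r) = −ln(0.3707)/ln(1.00967) ≈ 103.154, so the balance reaches zero during payment 104.

104 months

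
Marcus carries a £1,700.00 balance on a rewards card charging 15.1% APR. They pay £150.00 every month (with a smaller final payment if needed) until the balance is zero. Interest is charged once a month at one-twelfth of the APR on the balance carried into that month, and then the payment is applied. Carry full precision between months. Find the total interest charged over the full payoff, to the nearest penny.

£145.85

Monthly rate r = 15.1%/12 = 1.25833% = 0.0125833.
Payoff takes n = ⌈−ln(1 − rB₀/P)/ln(1+r)⌉ = ⌈12.304⌉ = 13 payments; the last is £45.85.
Total paid = 12·£150.00 + £45.85 = £1,845.85.
Total interest = total paid − principal = £1,845.85 − £1,700.00 = £145.85.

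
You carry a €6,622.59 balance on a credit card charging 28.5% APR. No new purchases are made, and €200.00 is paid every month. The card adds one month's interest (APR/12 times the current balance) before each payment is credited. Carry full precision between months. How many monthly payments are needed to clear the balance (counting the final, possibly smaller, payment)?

Monthly rate r = 28.5%/12 = 2.375% = 0.02375.
Recurrence: B ← B·(1+r) − €200.00.
Month 1: interest €157.29; balance after payment €6,579.88.
Month 2: interest €156.27; balance after payment €6,536.15.
Closed form: n = −ln(1 − rB₀/P)/ln(1+r) = −ln(0.21357)/ln(1.02375) ≈ 65.771, so the balance reaches zero during payment 66.

66 payments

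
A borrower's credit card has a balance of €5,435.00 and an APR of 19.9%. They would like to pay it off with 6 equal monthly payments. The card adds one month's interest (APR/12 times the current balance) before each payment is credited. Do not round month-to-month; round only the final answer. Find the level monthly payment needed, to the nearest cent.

Monthly rate r = 19.9%/12 = 1.65833% = 0.0165833.
Level-payment amortization: P = B₀·r / (1 − (1+r)^(−n)) = 5435.00·0.0165833 / (1 − 1.01658^(−6)).
Denominator 1 − (1+r)^(−6) = 0.0939710214.
P = 90.1304 / 0.0939710214 ≈ 959.13.

€959.13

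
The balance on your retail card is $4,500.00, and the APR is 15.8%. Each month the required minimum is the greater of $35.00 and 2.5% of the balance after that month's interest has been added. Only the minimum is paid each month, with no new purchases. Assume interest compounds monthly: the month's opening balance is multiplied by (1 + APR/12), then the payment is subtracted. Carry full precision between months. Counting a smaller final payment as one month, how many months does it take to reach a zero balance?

Monthly rate r = 15.8%/12 = 1.31667% = 0.0131667.
While 2.5% of the post-interest balance exceeds $35.00, each month B ← (B·(1+r))·(1 − 0.025), i.e. B shrinks by the factor (1+r)·0.975 = 0.98784.
This holds for months 1–97. Entering month 98 the balance is $1,373.11; 2.5% of the post-interest balance is now below $35.00, so the flat $35.00 minimum applies from here.
From month 98 a fixed $35.00 at rate r clears $1,373.11 in 56 more payments. Total: 97 + 56 = 153 months.

153 months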